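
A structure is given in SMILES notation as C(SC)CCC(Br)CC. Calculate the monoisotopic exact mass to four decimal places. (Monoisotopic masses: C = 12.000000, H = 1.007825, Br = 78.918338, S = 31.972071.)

Atom tally by fragment:
  CH3SCH2 → C:2 H:5 S:1
  CH2 → C:1 H:2
  CH2 → C:1 H:2
  CH(Br) → C:1 H:1 Br:1
  CH2 → C:1 H:2
  CH3 → C:1 H:3
Element totals:
  C: 7
  H: 15
  Br: 1
  S: 1
Molecular formula: C7H15BrS.
  M = 7(12.0) + 15(1.007825) + 78.918338 + 31.972071
    = 84.000000 + 15.117375 + 78.918338 + 31.972071 = 210.007784

210.0078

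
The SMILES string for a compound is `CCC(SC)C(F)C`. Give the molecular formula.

Atom tally by fragment:
  CH3 → C:1 H:3
  CH2 → C:1 H:2
  CH(SCH3) → C:2 H:4 S:1
  CH(F) → C:1 H:1 F:1
  CH3 → C:1 H:3
Element totals:
  C: 6
  H: 13
  F: 1
  S: 1

C6H13FS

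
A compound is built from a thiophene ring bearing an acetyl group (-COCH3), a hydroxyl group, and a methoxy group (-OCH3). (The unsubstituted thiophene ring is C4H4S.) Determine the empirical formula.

Atom tally by fragment:
  thiophene ring core → C:4 H:4 S:1
  (− 3 ring H displaced by substituents)
  + COCH3 → C:2 H:3 O:1
  + OH → O:1 H:1
  + OCH3 → C:1 H:3 O:1
Element totals:
  C: 7
  H: 8
  O: 3
  S: 1
Molecular formula: C7H8O3S.
gcd of subscripts (7, 8, 3, 1) = 1, so the empirical formula equals the molecular formula.

C7H8O3S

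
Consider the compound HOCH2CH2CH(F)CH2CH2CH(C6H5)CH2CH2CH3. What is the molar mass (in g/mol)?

238.35 g/mol

Element totals:
  C: 15
  H: 23
  F: 1
  O: 1
Molecular formula: C15H23FO.
  M = 15(12.011) + 23(1.008) + 18.998 + 15.999
    = 180.165 + 23.184 + 18.998 + 15.999 = 238.346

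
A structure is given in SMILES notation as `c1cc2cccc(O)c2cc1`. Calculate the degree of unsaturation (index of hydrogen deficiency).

Atom tally by fragment:
  naphthalene ring system core → C:10 H:8
  (− 1 ring H displaced by substituents)
  + OH → O:1 H:1
Element totals:
  C: 10
  H: 8
  O: 1
Molecular formula: C10H8O.
DoU = (2C + 2 + N − H − X) / 2 = (2·10 + 2 + 0 − 8 − 0) / 2 = 7.

7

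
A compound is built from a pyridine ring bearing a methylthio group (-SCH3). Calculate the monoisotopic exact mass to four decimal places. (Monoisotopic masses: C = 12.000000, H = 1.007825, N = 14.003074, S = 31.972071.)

Atom tally by fragment:
  pyridine ring core → C:5 H:5 N:1
  (− 1 ring H displaced by substituents)
  + SCH3 → C:1 H:3 S:1
Element totals:
  C: 6
  H: 7
  N: 1
  S: 1
Molecular formula: C6H7NS.
  M = 6(12.0) + 7(1.007825) + 14.003074 + 31.972071
    = 72.000000 + 7.054775 + 14.003074 + 31.972071 = 125.029920

125.0299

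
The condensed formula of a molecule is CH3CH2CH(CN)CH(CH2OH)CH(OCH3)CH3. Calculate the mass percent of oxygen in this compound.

Atom tally by fragment:
  CH3 → C:1 H:3
  CH2 → C:1 H:2
  CH(CN) → C:2 H:1 N:1
  CH(CH2OH) → C:2 H:4 O:1
  CH(OCH3) → C:2 H:4 O:1
  CH3 → C:1 H:3
Element totals:
  C: 9
  H: 17
  N: 1
  O: 2
Molecular formula: C9H17NO2.
Molar mass = 171.240 g/mol.
Mass from O: 2 × 15.999 = 31.998 g/mol.
%O = 31.998 / 171.240 × 100 = 18.69%.

18.69%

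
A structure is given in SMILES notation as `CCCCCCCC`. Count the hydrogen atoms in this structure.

Atom tally by fragment:
  CH3 → C:1 H:3
  CH2 → C:1 H:2
  CH2 → C:1 H:2
  CH2 → C:1 H:2
  CH2 → C:1 H:2
  CH2 → C:1 H:2
  CH2 → C:1 H:2
  CH3 → C:1 H:3
Element totals:
  C: 8
  H: 18

18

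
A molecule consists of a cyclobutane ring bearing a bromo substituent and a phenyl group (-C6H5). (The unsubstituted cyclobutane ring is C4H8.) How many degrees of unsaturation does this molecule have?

5

Atom tally by fragment:
  cyclobutane ring core → C:4 H:8
  (− 2 ring H displaced by substituents)
  + Br → Br:1
  + C6H5 → C:6 H:5
Element totals:
  C: 10
  H: 11
  Br: 1
Molecular formula: C10H11Br.
DoU = (2C + 2 + N − H − X) / 2 = (2·10 + 2 + 0 − 11 − 1) / 2 = 5.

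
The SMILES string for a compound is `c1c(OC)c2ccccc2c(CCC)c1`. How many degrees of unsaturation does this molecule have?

Atom tally by fragment:
  naphthalene ring system core → C:10 H:8
  (− 2 ring H displaced by substituents)
  + OCH3 → C:1 H:3 O:1
  + CH2CH2CH3 → C:3 H:7
Element totals:
  C: 14
  H: 16
  O: 1
Molecular formula: C14H16O.
DoU = (2C + 2 + N − H − X) / 2 = (2·14 + 2 + 0 − 16 − 0) / 2 = 7.

7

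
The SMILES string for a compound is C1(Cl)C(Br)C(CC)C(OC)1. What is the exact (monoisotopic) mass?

225.9760

Atom tally by fragment:
  cyclobutane ring core → C:4 H:8
  (− 4 ring H displaced by substituents)
  + Cl → Cl:1
  + Br → Br:1
  + C2H5 → C:2 H:5
  + OCH3 → C:1 H:3 O:1
Element totals:
  C: 7
  H: 12
  Br: 1
  Cl: 1
  O: 1
Molecular formula: C7H12BrClO.
  M = 7(12.0) + 12(1.007825) + 78.918338 + 34.968853 + 15.994915
    = 84.000000 + 12.093900 + 78.918338 + 34.968853 + 15.994915 = 225.976006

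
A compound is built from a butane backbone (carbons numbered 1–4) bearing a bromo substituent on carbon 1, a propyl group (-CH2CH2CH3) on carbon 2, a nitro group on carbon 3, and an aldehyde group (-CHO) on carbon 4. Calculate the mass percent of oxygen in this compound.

19.04%

Atom tally by fragment:
  BrCH2 → C:1 H:2 Br:1
  CH(CH2CH2CH3) → C:4 H:8
  CH(NO2) → C:1 H:1 N:1 O:2
  CH2CHO → C:2 H:3 O:1
Element totals:
  C: 8
  H: 14
  Br: 1
  N: 1
  O: 3
Molecular formula: C8H14BrNO3.
Molar mass = 252.108 g/mol.
Mass from O: 3 × 15.999 = 47.997 g/mol.
%O = 47.997 / 252.108 × 100 = 19.04%.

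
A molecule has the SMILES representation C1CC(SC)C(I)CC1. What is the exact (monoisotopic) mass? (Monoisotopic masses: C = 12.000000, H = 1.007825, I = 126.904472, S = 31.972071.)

Atom tally by fragment:
  cyclohexane ring core → C:6 H:12
  (− 2 ring H displaced by substituents)
  + SCH3 → C:1 H:3 S:1
  + I → I:1
Element totals:
  C: 7
  H: 13
  I: 1
  S: 1
Molecular formula: C7H13IS.
  M = 7(12.0) + 13(1.007825) + 126.904472 + 31.972071
    = 84.000000 + 13.101725 + 126.904472 + 31.972071 = 255.978268

255.9783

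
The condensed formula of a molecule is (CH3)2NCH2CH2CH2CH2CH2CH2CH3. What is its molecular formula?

C9H21N

Atom tally by fragment:
  (CH3)2NCH2 → C:3 H:8 N:1
  CH2 → C:1 H:2
  CH2 → C:1 H:2
  CH2 → C:1 H:2
  CH2 → C:1 H:2
  CH2 → C:1 H:2
  CH3 → C:1 H:3
Element totals:
  C: 9
  H: 21
  N: 1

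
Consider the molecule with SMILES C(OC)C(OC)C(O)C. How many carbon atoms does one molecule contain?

6

Atom tally by fragment:
  CH3OCH2 → C:2 H:5 O:1
  CH(OCH3) → C:2 H:4 O:1
  CH(OH) → C:1 H:2 O:1
  CH3 → C:1 H:3
Element totals:
  C: 6
  H: 14
  O: 3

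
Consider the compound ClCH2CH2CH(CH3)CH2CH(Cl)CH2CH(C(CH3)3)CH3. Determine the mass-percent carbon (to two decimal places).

Element totals:
  C: 13
  H: 26
  Cl: 2
Molecular formula: C13H26Cl2.
Molar mass = 253.251 g/mol.
Mass from C: 13 × 12.011 = 156.143 g/mol.
%C = 156.143 / 253.251 × 100 = 61.66%.

61.66%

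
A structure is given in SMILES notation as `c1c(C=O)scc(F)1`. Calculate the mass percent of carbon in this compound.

46.15%

Atom tally by fragment:
  thiophene ring core → C:4 H:4 S:1
  (− 2 ring H displaced by substituents)
  + CHO → C:1 H:1 O:1
  + F → F:1
Element totals:
  C: 5
  H: 3
  F: 1
  O: 1
  S: 1
Molecular formula: C5H3FOS.
Molar mass = 130.136 g/mol.
Mass from C: 5 × 12.011 = 60.055 g/mol.
%C = 60.055 / 130.136 × 100 = 46.15%.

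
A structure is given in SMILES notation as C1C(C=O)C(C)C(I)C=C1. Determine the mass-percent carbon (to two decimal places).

Atom tally by fragment:
  cyclohexene ring core → C:6 H:10
  (− 3 ring H displaced by substituents)
  + CHO → C:1 H:1 O:1
  + CH3 → C:1 H:3
  + I → I:1
Element totals:
  C: 8
  H: 11
  I: 1
  O: 1
Molecular formula: C8H11IO.
Molar mass = 250.079 g/mol.
Mass from C: 8 × 12.011 = 96.088 g/mol.
%C = 96.088 / 250.079 × 100 = 38.42%.

38.42%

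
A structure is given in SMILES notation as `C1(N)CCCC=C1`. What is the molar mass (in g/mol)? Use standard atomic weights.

97.16 g/mol

Atom tally by fragment:
  cyclohexene ring core → C:6 H:10
  (− 1 ring H displaced by substituents)
  + NH2 → N:1 H:2
Element totals:
  C: 6
  H: 11
  N: 1
Molecular formula: C6H11N.
  M = 6(12.011) + 11(1.008) + 14.007
    = 72.066 + 11.088 + 14.007 = 97.161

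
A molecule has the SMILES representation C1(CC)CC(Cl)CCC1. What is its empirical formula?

C8H15Cl

Atom tally by fragment:
  cyclohexane ring core → C:6 H:12
  (− 2 ring H displaced by substituents)
  + C2H5 → C:2 H:5
  + Cl → Cl:1
Element totals:
  C: 8
  H: 15
  Cl: 1
Molecular formula: C8H15Cl.
gcd of subscripts (8, 1, 15) = 1, so the empirical formula equals the molecular formula.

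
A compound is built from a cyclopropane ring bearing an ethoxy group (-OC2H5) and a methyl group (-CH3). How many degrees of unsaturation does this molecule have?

1

Atom tally by fragment:
  cyclopropane ring core → C:3 H:6
  (− 2 ring H displaced by substituents)
  + OC2H5 → C:2 H:5 O:1
  + CH3 → C:1 H:3
Element totals:
  C: 6
  H: 12
  O: 1
Molecular formula: C6H12O.
DoU = (2C + 2 + N − H − X) / 2 = (2·6 + 2 + 0 − 12 − 0) / 2 = 1.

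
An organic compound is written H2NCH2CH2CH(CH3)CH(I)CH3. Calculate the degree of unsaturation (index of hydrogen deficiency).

0

Atom tally by fragment:
  H2NCH2 → C:1 H:4 N:1
  CH2 → C:1 H:2
  CH(CH3) → C:2 H:4
  CH(I) → C:1 H:1 I:1
  CH3 → C:1 H:3
Element totals:
  C: 6
  H: 14
  I: 1
  N: 1
Molecular formula: C6H14IN.
DoU = (2C + 2 + N − H − X) / 2 = (2·6 + 2 + 1 − 14 − 1) / 2 = 0.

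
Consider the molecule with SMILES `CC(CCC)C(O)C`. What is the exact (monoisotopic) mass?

116.1201

Atom tally by fragment:
  CH3 → C:1 H:3
  CH(CH2CH2CH3) → C:4 H:8
  CH(OH) → C:1 H:2 O:1
  CH3 → C:1 H:3
Element totals:
  C: 7
  H: 16
  O: 1
Molecular formula: C7H16O.
  M = 7(12.0) + 16(1.007825) + 15.994915
    = 84.000000 + 16.125200 + 15.994915 = 116.120115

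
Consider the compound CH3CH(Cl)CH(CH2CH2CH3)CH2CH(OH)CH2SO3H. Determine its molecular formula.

C9H19ClO4S

Atom tally by fragment:
  CH3 → C:1 H:3
  CH(Cl) → C:1 H:1 Cl:1
  CH(CH2CH2CH3) → C:4 H:8
  CH2 → C:1 H:2
  CH(OH) → C:1 H:2 O:1
  CH2SO3H → C:1 H:3 S:1 O:3
Element totals:
  C: 9
  H: 19
  Cl: 1
  O: 4
  S: 1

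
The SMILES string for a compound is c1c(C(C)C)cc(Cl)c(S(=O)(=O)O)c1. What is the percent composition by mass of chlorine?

Atom tally by fragment:
  benzene ring core → C:6 H:6
  (− 3 ring H displaced by substituents)
  + CH(CH3)2 → C:3 H:7
  + Cl → Cl:1
  + SO3H → S:1 O:3 H:1
Element totals:
  C: 9
  H: 11
  Cl: 1
  O: 3
  S: 1
Molecular formula: C9H11ClO3S.
Molar mass = 234.694 g/mol.
Mass from Cl: 1 × 35.45 = 35.450 g/mol.
%Cl = 35.450 / 234.694 × 100 = 15.10%.

15.10%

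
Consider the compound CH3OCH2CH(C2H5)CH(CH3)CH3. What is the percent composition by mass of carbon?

73.78%

Element totals:
  C: 8
  H: 18
  O: 1
Molecular formula: C8H18O.
Molar mass = 130.231 g/mol.
Mass from C: 8 × 12.011 = 96.088 g/mol.
%C = 96.088 / 130.231 × 100 = 73.78%.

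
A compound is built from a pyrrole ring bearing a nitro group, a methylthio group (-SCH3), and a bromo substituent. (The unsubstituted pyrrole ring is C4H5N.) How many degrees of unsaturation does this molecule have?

Atom tally by fragment:
  pyrrole ring core → C:4 H:5 N:1
  (− 3 ring H displaced by substituents)
  + NO2 → N:1 O:2
  + SCH3 → C:1 H:3 S:1
  + Br → Br:1
Element totals:
  C: 5
  H: 5
  Br: 1
  N: 2
  O: 2
  S: 1
Molecular formula: C5H5BrN2O2S.
DoU = (2C + 2 + N − H − X) / 2 = (2·5 + 2 + 2 − 5 − 1) / 2 = 4.

4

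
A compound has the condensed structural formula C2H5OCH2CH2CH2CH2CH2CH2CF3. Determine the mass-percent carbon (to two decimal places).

Element totals:
  C: 9
  H: 17
  F: 3
  O: 1
Molecular formula: C9H17F3O.
Molar mass = 198.228 g/mol.
Mass from C: 9 × 12.011 = 108.099 g/mol.
%C = 108.099 / 198.228 × 100 = 54.53%.

54.53%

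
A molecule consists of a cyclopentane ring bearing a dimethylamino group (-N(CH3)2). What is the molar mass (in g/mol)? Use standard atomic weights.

113.20 g/mol

Atom tally by fragment:
  cyclopentane ring core → C:5 H:10
  (− 1 ring H displaced by substituents)
  + N(CH3)2 → N:1 C:2 H:6
Element totals:
  C: 7
  H: 15
  N: 1
Molecular formula: C7H15N.
  M = 7(12.011) + 15(1.008) + 14.007
    = 84.077 + 15.120 + 14.007 = 113.204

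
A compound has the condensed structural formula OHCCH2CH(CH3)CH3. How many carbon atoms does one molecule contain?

5

Atom tally by fragment:
  OHCCH2 → C:2 H:3 O:1
  CH(CH3) → C:2 H:4
  CH3 → C:1 H:3
Element totals:
  C: 5
  H: 10
  O: 1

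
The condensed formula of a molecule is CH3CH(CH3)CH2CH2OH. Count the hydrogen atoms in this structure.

Atom tally by fragment:
  CH3 → C:1 H:3
  CH(CH3) → C:2 H:4
  CH2CH2OH → C:2 H:5 O:1
Element totals:
  C: 5
  H: 12
  O: 1

12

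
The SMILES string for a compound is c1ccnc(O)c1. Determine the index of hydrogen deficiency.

4

Atom tally by fragment:
  pyridine ring core → C:5 H:5 N:1
  (− 1 ring H displaced by substituents)
  + OH → O:1 H:1
Element totals:
  C: 5
  H: 5
  N: 1
  O: 1
Molecular formula: C5H5NO.
DoU = (2C + 2 + N − H − X) / 2 = (2·5 + 2 + 1 − 5 − 0) / 2 = 4.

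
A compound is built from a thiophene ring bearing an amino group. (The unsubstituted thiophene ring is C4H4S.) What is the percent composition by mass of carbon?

48.46%

Atom tally by fragment:
  thiophene ring core → C:4 H:4 S:1
  (− 1 ring H displaced by substituents)
  + NH2 → N:1 H:2
Element totals:
  C: 4
  H: 5
  N: 1
  S: 1
Molecular formula: C4H5NS.
Molar mass = 99.151 g/mol.
Mass from C: 4 × 12.011 = 48.044 g/mol.
%C = 48.044 / 99.151 × 100 = 48.46%.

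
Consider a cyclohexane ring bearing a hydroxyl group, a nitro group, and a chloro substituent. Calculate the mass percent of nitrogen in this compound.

7.80%

Atom tally by fragment:
  cyclohexane ring core → C:6 H:12
  (− 3 ring H displaced by substituents)
  + OH → O:1 H:1
  + NO2 → N:1 O:2
  + Cl → Cl:1
Element totals:
  C: 6
  H: 10
  Cl: 1
  N: 1
  O: 3
Molecular formula: C6H10ClNO3.
Molar mass = 179.600 g/mol.
Mass from N: 1 × 14.007 = 14.007 g/mol.
%N = 14.007 / 179.600 × 100 = 7.80%.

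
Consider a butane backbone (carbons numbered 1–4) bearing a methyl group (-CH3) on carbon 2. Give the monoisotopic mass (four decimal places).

Atom tally by fragment:
  CH3 → C:1 H:3
  CH(CH3) → C:2 H:4
  CH2 → C:1 H:2
  CH3 → C:1 H:3
Element totals:
  C: 5
  H: 12
Molecular formula: C5H12.
  M = 5(12.0) + 12(1.007825)
    = 60.000000 + 12.093900 = 72.093900

72.0939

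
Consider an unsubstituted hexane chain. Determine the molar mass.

Atom tally by fragment:
  CH3 → C:1 H:3
  CH2 → C:1 H:2
  CH2 → C:1 H:2
  CH2 → C:1 H:2
  CH2 → C:1 H:2
  CH3 → C:1 H:3
Element totals:
  C: 6
  H: 14
Molecular formula: C6H14.
  M = 6(12.011) + 14(1.008)
    = 72.066 + 14.112 = 86.178

86.18 g/mol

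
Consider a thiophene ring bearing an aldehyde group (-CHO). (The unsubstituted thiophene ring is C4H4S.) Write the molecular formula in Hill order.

C5H4OS

Atom tally by fragment:
  thiophene ring core → C:4 H:4 S:1
  (− 1 ring H displaced by substituents)
  + CHO → C:1 H:1 O:1
Element totals:
  C: 5
  H: 4
  O: 1
  S: 1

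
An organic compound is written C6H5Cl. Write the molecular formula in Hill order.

Element totals:
  C: 6
  H: 5
  Cl: 1

C6H5Cl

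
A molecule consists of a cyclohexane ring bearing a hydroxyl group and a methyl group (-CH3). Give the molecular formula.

Atom tally by fragment:
  cyclohexane ring core → C:6 H:12
  (− 2 ring H displaced by substituents)
  + OH → O:1 H:1
  + CH3 → C:1 H:3
Element totals:
  C: 7
  H: 14
  O: 1

C7H14O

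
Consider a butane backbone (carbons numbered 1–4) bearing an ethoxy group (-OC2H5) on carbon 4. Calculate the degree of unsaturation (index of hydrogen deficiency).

0

Atom tally by fragment:
  CH3 → C:1 H:3
  CH2 → C:1 H:2
  CH2 → C:1 H:2
  CH2OC2H5 → C:3 H:7 O:1
Element totals:
  C: 6
  H: 14
  O: 1
Molecular formula: C6H14O.
DoU = (2C + 2 + N − H − X) / 2 = (2·6 + 2 + 0 − 14 − 0) / 2 = 0.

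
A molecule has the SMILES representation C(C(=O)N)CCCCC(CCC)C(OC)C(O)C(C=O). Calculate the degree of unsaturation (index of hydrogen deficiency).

2

Atom tally by fragment:
  H2NOCCH2 → C:2 H:4 O:1 N:1
  CH2 → C:1 H:2
  CH2 → C:1 H:2
  CH2 → C:1 H:2
  CH2 → C:1 H:2
  CH(CH2CH2CH3) → C:4 H:8
  CH(OCH3) → C:2 H:4 O:1
  CH(OH) → C:1 H:2 O:1
  CH2CHO → C:2 H:3 O:1
Element totals:
  C: 15
  H: 29
  N: 1
  O: 4
Molecular formula: C15H29NO4.
DoU = (2C + 2 + N − H − X) / 2 = (2·15 + 2 + 1 − 29 − 0) / 2 = 2.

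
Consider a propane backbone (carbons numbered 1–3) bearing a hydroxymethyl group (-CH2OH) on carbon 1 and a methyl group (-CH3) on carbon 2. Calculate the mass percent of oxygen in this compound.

18.15%

Atom tally by fragment:
  HOCH2CH2 → C:2 H:5 O:1
  CH(CH3) → C:2 H:4
  CH3 → C:1 H:3
Element totals:
  C: 5
  H: 12
  O: 1
Molecular formula: C5H12O.
Molar mass = 88.150 g/mol.
Mass from O: 1 × 15.999 = 15.999 g/mol.
%O = 15.999 / 88.150 × 100 = 18.15%.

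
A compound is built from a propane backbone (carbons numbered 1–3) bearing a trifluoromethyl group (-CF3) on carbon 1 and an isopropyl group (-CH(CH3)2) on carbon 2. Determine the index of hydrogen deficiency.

Atom tally by fragment:
  F3CCH2 → C:2 H:2 F:3
  CH(CH(CH3)2) → C:4 H:8
  CH3 → C:1 H:3
Element totals:
  C: 7
  H: 13
  F: 3
Molecular formula: C7H13F3.
DoU = (2C + 2 + N − H − X) / 2 = (2·7 + 2 + 0 − 13 − 3) / 2 = 0.

0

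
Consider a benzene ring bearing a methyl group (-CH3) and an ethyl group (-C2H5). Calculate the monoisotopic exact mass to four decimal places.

Atom tally by fragment:
  benzene ring core → C:6 H:6
  (− 2 ring H displaced by substituents)
  + CH3 → C:1 H:3
  + C2H5 → C:2 H:5
Element totals:
  C: 9
  H: 12
Molecular formula: C9H12.
  M = 9(12.0) + 12(1.007825)
    = 108.000000 + 12.093900 = 120.093900

120.0939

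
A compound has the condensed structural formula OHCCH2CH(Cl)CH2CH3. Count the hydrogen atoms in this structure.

Element totals:
  C: 5
  H: 9
  Cl: 1
  O: 1

9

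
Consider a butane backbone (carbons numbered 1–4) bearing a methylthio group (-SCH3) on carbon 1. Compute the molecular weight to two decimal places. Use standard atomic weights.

104.21 g/mol

Atom tally by fragment:
  CH3SCH2 → C:2 H:5 S:1
  CH2 → C:1 H:2
  CH2 → C:1 H:2
  CH3 → C:1 H:3
Element totals:
  C: 5
  H: 12
  S: 1
Molecular formula: C5H12S.
  M = 5(12.011) + 12(1.008) + 32.06
    = 60.055 + 12.096 + 32.060 = 104.211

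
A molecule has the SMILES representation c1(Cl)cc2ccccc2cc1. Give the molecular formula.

Atom tally by fragment:
  naphthalene ring system core → C:10 H:8
  (− 1 ring H displaced by substituents)
  + Cl → Cl:1
Element totals:
  C: 10
  H: 7
  Cl: 1

C10H7Cl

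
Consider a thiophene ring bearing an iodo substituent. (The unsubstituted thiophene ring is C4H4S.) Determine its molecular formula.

Atom tally by fragment:
  thiophene ring core → C:4 H:4 S:1
  (− 1 ring H displaced by substituents)
  + I → I:1
Element totals:
  C: 4
  H: 3
  I: 1
  S: 1

C4H3IS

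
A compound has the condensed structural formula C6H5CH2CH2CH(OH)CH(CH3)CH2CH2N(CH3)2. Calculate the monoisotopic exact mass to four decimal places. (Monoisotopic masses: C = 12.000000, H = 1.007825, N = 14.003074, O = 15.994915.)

Element totals:
  C: 15
  H: 25
  N: 1
  O: 1
Molecular formula: C15H25NO.
  M = 15(12.0) + 25(1.007825) + 14.003074 + 15.994915
    = 180.000000 + 25.195625 + 14.003074 + 15.994915 = 235.193614

235.1936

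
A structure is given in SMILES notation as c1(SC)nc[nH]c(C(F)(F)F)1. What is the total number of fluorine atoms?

3

Atom tally by fragment:
  imidazole ring core → C:3 H:4 N:2
  (− 2 ring H displaced by substituents)
  + SCH3 → C:1 H:3 S:1
  + CF3 → C:1 F:3
Element totals:
  C: 5
  H: 5
  F: 3
  N: 2
  S: 1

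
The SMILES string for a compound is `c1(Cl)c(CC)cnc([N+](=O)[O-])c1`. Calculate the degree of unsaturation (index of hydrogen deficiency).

5

Atom tally by fragment:
  pyridine ring core → C:5 H:5 N:1
  (− 3 ring H displaced by substituents)
  + Cl → Cl:1
  + C2H5 → C:2 H:5
  + NO2 → N:1 O:2
Element totals:
  C: 7
  H: 7
  Cl: 1
  N: 2
  O: 2
Molecular formula: C7H7ClN2O2.
DoU = (2C + 2 + N − H − X) / 2 = (2·7 + 2 + 2 − 7 − 1) / 2 = 5.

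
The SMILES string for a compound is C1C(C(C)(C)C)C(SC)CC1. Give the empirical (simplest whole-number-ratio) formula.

C10H20S

Atom tally by fragment:
  cyclopentane ring core → C:5 H:10
  (− 2 ring H displaced by substituents)
  + C(CH3)3 → C:4 H:9
  + SCH3 → C:1 H:3 S:1
Element totals:
  C: 10
  H: 20
  S: 1
Molecular formula: C10H20S.
gcd of subscripts (10, 20, 1) = 1, so the empirical formula equals the molecular formula.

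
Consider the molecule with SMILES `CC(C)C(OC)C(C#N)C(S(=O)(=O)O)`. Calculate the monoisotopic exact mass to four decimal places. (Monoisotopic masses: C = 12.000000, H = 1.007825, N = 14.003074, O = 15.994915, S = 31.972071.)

221.0722

Atom tally by fragment:
  CH3 → C:1 H:3
  CH(CH3) → C:2 H:4
  CH(OCH3) → C:2 H:4 O:1
  CH(CN) → C:2 H:1 N:1
  CH2SO3H → C:1 H:3 S:1 O:3
Element totals:
  C: 8
  H: 15
  N: 1
  O: 4
  S: 1
Molecular formula: C8H15NO4S.
  M = 8(12.0) + 15(1.007825) + 14.003074 + 4(15.994915) + 31.972071
    = 96.000000 + 15.117375 + 14.003074 + 63.979660 + 31.972071 = 221.072180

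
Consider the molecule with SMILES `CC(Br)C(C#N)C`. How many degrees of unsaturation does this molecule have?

Atom tally by fragment:
  CH3 → C:1 H:3
  CH(Br) → C:1 H:1 Br:1
  CH(CN) → C:2 H:1 N:1
  CH3 → C:1 H:3
Element totals:
  C: 5
  H: 8
  Br: 1
  N: 1
Molecular formula: C5H8BrN.
DoU = (2C + 2 + N − H − X) / 2 = (2·5 + 2 + 1 − 8 − 1) / 2 = 2.

2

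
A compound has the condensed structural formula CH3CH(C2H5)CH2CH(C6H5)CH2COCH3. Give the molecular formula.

C15H22O

Element totals:
  C: 15
  H: 22
  O: 1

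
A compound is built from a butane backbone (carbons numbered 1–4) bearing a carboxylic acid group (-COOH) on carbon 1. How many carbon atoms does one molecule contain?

5

Atom tally by fragment:
  HOOCCH2 → C:2 H:3 O:2
  CH2 → C:1 H:2
  CH2 → C:1 H:2
  CH3 → C:1 H:3
Element totals:
  C: 5
  H: 10
  O: 2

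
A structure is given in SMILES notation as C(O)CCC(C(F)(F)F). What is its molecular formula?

Atom tally by fragment:
  HOCH2 → C:1 H:3 O:1
  CH2 → C:1 H:2
  CH2 → C:1 H:2
  CH2CF3 → C:2 H:2 F:3
Element totals:
  C: 5
  H: 9
  F: 3
  O: 1

C5H9F3O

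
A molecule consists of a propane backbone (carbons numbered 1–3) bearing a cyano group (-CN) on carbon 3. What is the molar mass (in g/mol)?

Atom tally by fragment:
  CH3 → C:1 H:3
  CH2 → C:1 H:2
  CH2CN → C:2 H:2 N:1
Element totals:
  C: 4
  H: 7
  N: 1
Molecular formula: C4H7N.
  M = 4(12.011) + 7(1.008) + 14.007
    = 48.044 + 7.056 + 14.007 = 69.107

69.11 g/mol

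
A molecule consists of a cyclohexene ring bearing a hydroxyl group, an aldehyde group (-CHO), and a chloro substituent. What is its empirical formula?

Atom tally by fragment:
  cyclohexene ring core → C:6 H:10
  (− 3 ring H displaced by substituents)
  + OH → O:1 H:1
  + CHO → C:1 H:1 O:1
  + Cl → Cl:1
Element totals:
  C: 7
  H: 9
  Cl: 1
  O: 2
Molecular formula: C7H9ClO2.
gcd of subscripts (7, 1, 9, 2) = 1, so the empirical formula equals the molecular formula.

C7H9ClO2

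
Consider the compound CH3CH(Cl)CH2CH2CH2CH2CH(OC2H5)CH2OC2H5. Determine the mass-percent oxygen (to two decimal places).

Atom tally by fragment:
  CH3 → C:1 H:3
  CH(Cl) → C:1 H:1 Cl:1
  CH2 → C:1 H:2
  CH2 → C:1 H:2
  CH2 → C:1 H:2
  CH2 → C:1 H:2
  CH(OC2H5) → C:3 H:6 O:1
  CH2OC2H5 → C:3 H:7 O:1
Element totals:
  C: 12
  H: 25
  Cl: 1
  O: 2
Molecular formula: C12H25ClO2.
Molar mass = 236.780 g/mol.
Mass from O: 2 × 15.999 = 31.998 g/mol.
%O = 31.998 / 236.780 × 100 = 13.51%.

13.51%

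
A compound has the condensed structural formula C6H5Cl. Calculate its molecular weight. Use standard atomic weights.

Atom tally by fragment:
  benzene ring core → C:6 H:6
  (− 1 ring H displaced by substituents)
  + Cl → Cl:1
Element totals:
  C: 6
  H: 5
  Cl: 1
Molecular formula: C6H5Cl.
  M = 6(12.011) + 5(1.008) + 35.45
    = 72.066 + 5.040 + 35.450 = 112.556

112.56 g/mol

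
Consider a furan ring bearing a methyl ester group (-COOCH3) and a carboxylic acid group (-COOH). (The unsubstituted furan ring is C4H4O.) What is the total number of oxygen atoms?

Atom tally by fragment:
  furan ring core → C:4 H:4 O:1
  (− 2 ring H displaced by substituents)
  + COOCH3 → C:2 H:3 O:2
  + COOH → C:1 H:1 O:2
Element totals:
  C: 7
  H: 6
  O: 5

5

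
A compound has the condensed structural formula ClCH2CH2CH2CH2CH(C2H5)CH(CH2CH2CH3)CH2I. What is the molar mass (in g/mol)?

Atom tally by fragment:
  ClCH2 → C:1 H:2 Cl:1
  CH2 → C:1 H:2
  CH2 → C:1 H:2
  CH2 → C:1 H:2
  CH(C2H5) → C:3 H:6
  CH(CH2CH2CH3) → C:4 H:8
  CH2I → C:1 H:2 I:1
Element totals:
  C: 12
  H: 24
  Cl: 1
  I: 1
Molecular formula: C12H24ClI.
  M = 12(12.011) + 24(1.008) + 35.45 + 126.904
    = 144.132 + 24.192 + 35.450 + 126.904 = 330.678

330.68 g/mol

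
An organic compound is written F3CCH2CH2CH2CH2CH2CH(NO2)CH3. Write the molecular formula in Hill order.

Atom tally by fragment:
  F3CCH2 → C:2 H:2 F:3
  CH2 → C:1 H:2
  CH2 → C:1 H:2
  CH2 → C:1 H:2
  CH2 → C:1 H:2
  CH(NO2) → C:1 H:1 N:1 O:2
  CH3 → C:1 H:3
Element totals:
  C: 8
  H: 14
  F: 3
  N: 1
  O: 2

C8H14F3NO2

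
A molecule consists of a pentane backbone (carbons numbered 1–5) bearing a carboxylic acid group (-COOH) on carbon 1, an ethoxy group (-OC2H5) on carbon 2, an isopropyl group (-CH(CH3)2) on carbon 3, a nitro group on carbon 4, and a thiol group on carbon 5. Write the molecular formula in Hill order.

C11H21NO5S

Atom tally by fragment:
  HOOCCH2 → C:2 H:3 O:2
  CH(OC2H5) → C:3 H:6 O:1
  CH(CH(CH3)2) → C:4 H:8
  CH(NO2) → C:1 H:1 N:1 O:2
  CH2SH → C:1 H:3 S:1
Element totals:
  C: 11
  H: 21
  N: 1
  O: 5
  S: 1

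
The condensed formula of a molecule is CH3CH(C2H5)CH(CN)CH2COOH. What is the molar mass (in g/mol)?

155.20 g/mol

Atom tally by fragment:
  CH3 → C:1 H:3
  CH(C2H5) → C:3 H:6
  CH(CN) → C:2 H:1 N:1
  CH2COOH → C:2 H:3 O:2
Element totals:
  C: 8
  H: 13
  N: 1
  O: 2
Molecular formula: C8H13NO2.
  M = 8(12.011) + 13(1.008) + 14.007 + 2(15.999)
    = 96.088 + 13.104 + 14.007 + 31.998 = 155.197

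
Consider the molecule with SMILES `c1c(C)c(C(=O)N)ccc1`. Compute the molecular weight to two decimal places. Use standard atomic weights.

135.17 g/mol

Atom tally by fragment:
  benzene ring core → C:6 H:6
  (− 2 ring H displaced by substituents)
  + CH3 → C:1 H:3
  + CONH2 → C:1 H:2 O:1 N:1
Element totals:
  C: 8
  H: 9
  N: 1
  O: 1
Molecular formula: C8H9NO.
  M = 8(12.011) + 9(1.008) + 14.007 + 15.999
    = 96.088 + 9.072 + 14.007 + 15.999 = 135.166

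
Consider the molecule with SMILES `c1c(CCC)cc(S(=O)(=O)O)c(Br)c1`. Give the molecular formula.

C9H11BrO3S

Atom tally by fragment:
  benzene ring core → C:6 H:6
  (− 3 ring H displaced by substituents)
  + CH2CH2CH3 → C:3 H:7
  + SO3H → S:1 O:3 H:1
  + Br → Br:1
Element totals:
  C: 9
  H: 11
  Br: 1
  O: 3
  S: 1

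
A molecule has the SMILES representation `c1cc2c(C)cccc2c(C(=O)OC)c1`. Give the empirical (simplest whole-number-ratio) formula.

Atom tally by fragment:
  naphthalene ring system core → C:10 H:8
  (− 2 ring H displaced by substituents)
  + CH3 → C:1 H:3
  + COOCH3 → C:2 H:3 O:2
Element totals:
  C: 13
  H: 12
  O: 2
Molecular formula: C13H12O2.
gcd of subscripts (13, 12, 2) = 1, so the empirical formula equals the molecular formula.

C13H12O2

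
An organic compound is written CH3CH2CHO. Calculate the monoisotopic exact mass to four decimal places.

58.0419

Atom tally by fragment:
  CH3 → C:1 H:3
  CH2CHO → C:2 H:3 O:1
Element totals:
  C: 3
  H: 6
  O: 1
Molecular formula: C3H6O.
  M = 3(12.0) + 6(1.007825) + 15.994915
    = 36.000000 + 6.046950 + 15.994915 = 58.041865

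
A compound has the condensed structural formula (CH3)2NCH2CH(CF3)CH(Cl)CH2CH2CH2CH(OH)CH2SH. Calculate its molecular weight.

Element totals:
  C: 11
  H: 21
  Cl: 1
  F: 3
  N: 1
  O: 1
  S: 1
Molecular formula: C11H21ClF3NOS.
  M = 11(12.011) + 21(1.008) + 35.45 + 3(18.998) + 14.007 + 15.999 + 32.06
    = 132.121 + 21.168 + 35.450 + 56.994 + 14.007 + 15.999 + 32.060 = 307.799

307.80 g/mol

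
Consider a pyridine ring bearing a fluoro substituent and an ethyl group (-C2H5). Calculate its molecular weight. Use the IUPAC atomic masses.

125.15 g/mol

Atom tally by fragment:
  pyridine ring core → C:5 H:5 N:1
  (− 2 ring H displaced by substituents)
  + F → F:1
  + C2H5 → C:2 H:5
Element totals:
  C: 7
  H: 8
  F: 1
  N: 1
Molecular formula: C7H8FN.
  M = 7(12.011) + 8(1.008) + 18.998 + 14.007
    = 84.077 + 8.064 + 18.998 + 14.007 = 125.146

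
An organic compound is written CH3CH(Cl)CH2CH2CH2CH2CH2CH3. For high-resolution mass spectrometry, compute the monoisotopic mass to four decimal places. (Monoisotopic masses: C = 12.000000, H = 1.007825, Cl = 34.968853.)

148.1019

Atom tally by fragment:
  CH3 → C:1 H:3
  CH(Cl) → C:1 H:1 Cl:1
  CH2 → C:1 H:2
  CH2 → C:1 H:2
  CH2 → C:1 H:2
  CH2 → C:1 H:2
  CH2 → C:1 H:2
  CH3 → C:1 H:3
Element totals:
  C: 8
  H: 17
  Cl: 1
Molecular formula: C8H17Cl.
  M = 8(12.0) + 17(1.007825) + 34.968853
    = 96.000000 + 17.133025 + 34.968853 = 148.101878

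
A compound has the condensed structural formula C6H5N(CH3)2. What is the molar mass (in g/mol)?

Atom tally by fragment:
  benzene ring core → C:6 H:6
  (− 1 ring H displaced by substituents)
  + N(CH3)2 → N:1 C:2 H:6
Element totals:
  C: 8
  H: 11
  N: 1
Molecular formula: C8H11N.
  M = 8(12.011) + 11(1.008) + 14.007
    = 96.088 + 11.088 + 14.007 = 121.183

121.18 g/mol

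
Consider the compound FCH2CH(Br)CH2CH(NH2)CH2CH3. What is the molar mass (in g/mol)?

198.08 g/mol

Element totals:
  C: 6
  H: 13
  Br: 1
  F: 1
  N: 1
Molecular formula: C6H13BrFN.
  M = 6(12.011) + 13(1.008) + 79.904 + 18.998 + 14.007
    = 72.066 + 13.104 + 79.904 + 18.998 + 14.007 = 198.079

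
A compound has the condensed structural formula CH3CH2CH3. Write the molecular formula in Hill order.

Element totals:
  C: 3
  H: 8

C3H8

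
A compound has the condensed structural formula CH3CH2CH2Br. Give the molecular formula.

C3H7Br

Element totals:
  C: 3
  H: 7
  Br: 1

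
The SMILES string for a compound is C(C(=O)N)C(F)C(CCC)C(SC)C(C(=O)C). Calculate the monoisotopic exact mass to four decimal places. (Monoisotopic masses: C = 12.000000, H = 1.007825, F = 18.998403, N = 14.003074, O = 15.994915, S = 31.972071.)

Atom tally by fragment:
  H2NOCCH2 → C:2 H:4 O:1 N:1
  CH(F) → C:1 H:1 F:1
  CH(CH2CH2CH3) → C:4 H:8
  CH(SCH3) → C:2 H:4 S:1
  CH2COCH3 → C:3 H:5 O:1
Element totals:
  C: 12
  H: 22
  F: 1
  N: 1
  O: 2
  S: 1
Molecular formula: C12H22FNO2S.
  M = 12(12.0) + 22(1.007825) + 18.998403 + 14.003074 + 2(15.994915) + 31.972071
    = 144.000000 + 22.172150 + 18.998403 + 14.003074 + 31.989830 + 31.972071 = 263.135528

263.1355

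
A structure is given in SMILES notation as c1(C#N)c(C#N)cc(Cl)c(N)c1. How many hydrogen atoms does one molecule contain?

Atom tally by fragment:
  benzene ring core → C:6 H:6
  (− 4 ring H displaced by substituents)
  + CN → C:1 N:1
  + CN → C:1 N:1
  + Cl → Cl:1
  + NH2 → N:1 H:2
Element totals:
  C: 8
  H: 4
  Cl: 1
  N: 3

4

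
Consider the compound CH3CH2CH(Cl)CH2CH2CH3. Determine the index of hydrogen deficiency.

0

Atom tally by fragment:
  CH3 → C:1 H:3
  CH2 → C:1 H:2
  CH(Cl) → C:1 H:1 Cl:1
  CH2 → C:1 H:2
  CH2 → C:1 H:2
  CH3 → C:1 H:3
Element totals:
  C: 6
  H: 13
  Cl: 1
Molecular formula: C6H13Cl.
DoU = (2C + 2 + N − H − X) / 2 = (2·6 + 2 + 0 − 13 − 1) / 2 = 0.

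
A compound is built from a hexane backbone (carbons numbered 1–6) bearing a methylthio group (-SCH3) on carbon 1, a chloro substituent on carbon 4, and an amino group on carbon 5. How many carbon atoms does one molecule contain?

Atom tally by fragment:
  CH3SCH2 → C:2 H:5 S:1
  CH2 → C:1 H:2
  CH2 → C:1 H:2
  CH(Cl) → C:1 H:1 Cl:1
  CH(NH2) → C:1 H:3 N:1
  CH3 → C:1 H:3
Element totals:
  C: 7
  H: 16
  Cl: 1
  N: 1
  S: 1

7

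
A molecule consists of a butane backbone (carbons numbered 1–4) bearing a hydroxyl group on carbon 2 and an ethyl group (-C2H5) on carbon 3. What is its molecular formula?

Atom tally by fragment:
  CH3 → C:1 H:3
  CH(OH) → C:1 H:2 O:1
  CH(C2H5) → C:3 H:6
  CH3 → C:1 H:3
Element totals:
  C: 6
  H: 14
  O: 1

C6H14O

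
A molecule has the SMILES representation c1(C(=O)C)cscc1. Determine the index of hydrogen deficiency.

Atom tally by fragment:
  thiophene ring core → C:4 H:4 S:1
  (− 1 ring H displaced by substituents)
  + COCH3 → C:2 H:3 O:1
Element totals:
  C: 6
  H: 6
  O: 1
  S: 1
Molecular formula: C6H6OS.
DoU = (2C + 2 + N − H − X) / 2 = (2·6 + 2 + 0 − 6 − 0) / 2 = 4.

4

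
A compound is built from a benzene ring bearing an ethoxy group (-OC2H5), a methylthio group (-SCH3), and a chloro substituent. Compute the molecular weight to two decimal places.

202.70 g/mol

Atom tally by fragment:
  benzene ring core → C:6 H:6
  (− 3 ring H displaced by substituents)
  + OC2H5 → C:2 H:5 O:1
  + SCH3 → C:1 H:3 S:1
  + Cl → Cl:1
Element totals:
  C: 9
  H: 11
  Cl: 1
  O: 1
  S: 1
Molecular formula: C9H11ClOS.
  M = 9(12.011) + 11(1.008) + 35.45 + 15.999 + 32.06
    = 108.099 + 11.088 + 35.450 + 15.999 + 32.060 = 202.696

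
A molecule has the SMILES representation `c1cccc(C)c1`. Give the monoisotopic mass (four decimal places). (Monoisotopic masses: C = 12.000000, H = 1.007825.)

92.0626

Atom tally by fragment:
  benzene ring core → C:6 H:6
  (− 1 ring H displaced by substituents)
  + CH3 → C:1 H:3
Element totals:
  C: 7
  H: 8
Molecular formula: C7H8.
  M = 7(12.0) + 8(1.007825)
    = 84.000000 + 8.062600 = 92.062600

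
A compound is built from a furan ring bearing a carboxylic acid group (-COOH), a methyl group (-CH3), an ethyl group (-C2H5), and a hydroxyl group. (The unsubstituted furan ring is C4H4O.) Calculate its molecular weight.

170.16 g/mol

Atom tally by fragment:
  furan ring core → C:4 H:4 O:1
  (− 4 ring H displaced by substituents)
  + COOH → C:1 H:1 O:2
  + CH3 → C:1 H:3
  + C2H5 → C:2 H:5
  + OH → O:1 H:1
Element totals:
  C: 8
  H: 10
  O: 4
Molecular formula: C8H10O4.
  M = 8(12.011) + 10(1.008) + 4(15.999)
    = 96.088 + 10.080 + 63.996 = 170.164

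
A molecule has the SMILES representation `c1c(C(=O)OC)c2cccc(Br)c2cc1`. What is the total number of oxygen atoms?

2

Atom tally by fragment:
  naphthalene ring system core → C:10 H:8
  (− 2 ring H displaced by substituents)
  + COOCH3 → C:2 H:3 O:2
  + Br → Br:1
Element totals:
  C: 12
  H: 9
  Br: 1
  O: 2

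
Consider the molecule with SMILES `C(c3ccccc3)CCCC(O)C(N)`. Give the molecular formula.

C12H19NO

Atom tally by fragment:
  C6H5CH2 → C:7 H:7
  CH2 → C:1 H:2
  CH2 → C:1 H:2
  CH2 → C:1 H:2
  CH(OH) → C:1 H:2 O:1
  CH2NH2 → C:1 H:4 N:1
Element totals:
  C: 12
  H: 19
  N: 1
  O: 1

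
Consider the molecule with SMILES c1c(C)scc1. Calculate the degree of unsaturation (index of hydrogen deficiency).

3

Atom tally by fragment:
  thiophene ring core → C:4 H:4 S:1
  (− 1 ring H displaced by substituents)
  + CH3 → C:1 H:3
Element totals:
  C: 5
  H: 6
  S: 1
Molecular formula: C5H6S.
DoU = (2C + 2 + N − H − X) / 2 = (2·5 + 2 + 0 − 6 − 0) / 2 = 3.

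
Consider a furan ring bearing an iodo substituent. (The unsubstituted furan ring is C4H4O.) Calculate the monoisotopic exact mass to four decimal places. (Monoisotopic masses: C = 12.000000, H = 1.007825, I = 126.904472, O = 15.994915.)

193.9229

Atom tally by fragment:
  furan ring core → C:4 H:4 O:1
  (− 1 ring H displaced by substituents)
  + I → I:1
Element totals:
  C: 4
  H: 3
  I: 1
  O: 1
Molecular formula: C4H3IO.
  M = 4(12.0) + 3(1.007825) + 126.904472 + 15.994915
    = 48.000000 + 3.023475 + 126.904472 + 15.994915 = 193.922862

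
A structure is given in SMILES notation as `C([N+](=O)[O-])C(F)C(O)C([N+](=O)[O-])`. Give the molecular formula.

C4H7FN2O5

Atom tally by fragment:
  O2NCH2 → C:1 H:2 N:1 O:2
  CH(F) → C:1 H:1 F:1
  CH(OH) → C:1 H:2 O:1
  CH2NO2 → C:1 H:2 N:1 O:2
Element totals:
  C: 4
  H: 7
  F: 1
  N: 2
  O: 5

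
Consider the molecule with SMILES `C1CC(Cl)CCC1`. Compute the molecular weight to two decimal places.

118.60 g/mol

Atom tally by fragment:
  cyclohexane ring core → C:6 H:12
  (− 1 ring H displaced by substituents)
  + Cl → Cl:1
Element totals:
  C: 6
  H: 11
  Cl: 1
Molecular formula: C6H11Cl.
  M = 6(12.011) + 11(1.008) + 35.45
    = 72.066 + 11.088 + 35.450 = 118.604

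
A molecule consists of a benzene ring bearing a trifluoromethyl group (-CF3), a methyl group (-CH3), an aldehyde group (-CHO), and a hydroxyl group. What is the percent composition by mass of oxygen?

15.67%

Atom tally by fragment:
  benzene ring core → C:6 H:6
  (− 4 ring H displaced by substituents)
  + CF3 → C:1 F:3
  + CH3 → C:1 H:3
  + CHO → C:1 H:1 O:1
  + OH → O:1 H:1
Element totals:
  C: 9
  H: 7
  F: 3
  O: 2
Molecular formula: C9H7F3O2.
Molar mass = 204.147 g/mol.
Mass from O: 2 × 15.999 = 31.998 g/mol.
%O = 31.998 / 204.147 × 100 = 15.67%.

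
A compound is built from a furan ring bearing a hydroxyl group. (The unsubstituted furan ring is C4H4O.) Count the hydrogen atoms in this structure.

Atom tally by fragment:
  furan ring core → C:4 H:4 O:1
  (− 1 ring H displaced by substituents)
  + OH → O:1 H:1
Element totals:
  C: 4
  H: 4
  O: 2

4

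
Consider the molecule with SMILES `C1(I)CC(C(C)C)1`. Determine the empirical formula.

Atom tally by fragment:
  cyclopropane ring core → C:3 H:6
  (− 2 ring H displaced by substituents)
  + I → I:1
  + CH(CH3)2 → C:3 H:7
Element totals:
  C: 6
  H: 11
  I: 1
Molecular formula: C6H11I.
gcd of subscripts (6, 11, 1) = 1, so the empirical formula equals the molecular formula.

C6H11I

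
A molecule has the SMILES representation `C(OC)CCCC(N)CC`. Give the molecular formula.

Atom tally by fragment:
  CH3OCH2 → C:2 H:5 O:1
  CH2 → C:1 H:2
  CH2 → C:1 H:2
  CH2 → C:1 H:2
  CH(NH2) → C:1 H:3 N:1
  CH2 → C:1 H:2
  CH3 → C:1 H:3
Element totals:
  C: 8
  H: 19
  N: 1
  O: 1

C8H19NO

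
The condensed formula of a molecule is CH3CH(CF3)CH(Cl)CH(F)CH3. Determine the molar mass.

Element totals:
  C: 6
  H: 9
  Cl: 1
  F: 4
Molecular formula: C6H9ClF4.
  M = 6(12.011) + 9(1.008) + 35.45 + 4(18.998)
    = 72.066 + 9.072 + 35.450 + 75.992 = 192.580

192.58 g/mol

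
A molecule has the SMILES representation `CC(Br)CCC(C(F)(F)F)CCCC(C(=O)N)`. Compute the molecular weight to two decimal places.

Atom tally by fragment:
  CH3 → C:1 H:3
  CH(Br) → C:1 H:1 Br:1
  CH2 → C:1 H:2
  CH2 → C:1 H:2
  CH(CF3) → C:2 H:1 F:3
  CH2 → C:1 H:2
  CH2 → C:1 H:2
  CH2 → C:1 H:2
  CH2CONH2 → C:2 H:4 O:1 N:1
Element totals:
  C: 11
  H: 19
  Br: 1
  F: 3
  N: 1
  O: 1
Molecular formula: C11H19BrF3NO.
  M = 11(12.011) + 19(1.008) + 79.904 + 3(18.998) + 14.007 + 15.999
    = 132.121 + 19.152 + 79.904 + 56.994 + 14.007 + 15.999 = 318.177

318.18 g/mol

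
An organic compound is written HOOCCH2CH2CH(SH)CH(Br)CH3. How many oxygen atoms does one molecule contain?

2

Atom tally by fragment:
  HOOCCH2 → C:2 H:3 O:2
  CH2 → C:1 H:2
  CH(SH) → C:1 H:2 S:1
  CH(Br) → C:1 H:1 Br:1
  CH3 → C:1 H:3
Element totals:
  C: 6
  H: 11
  Br: 1
  O: 2
  S: 1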